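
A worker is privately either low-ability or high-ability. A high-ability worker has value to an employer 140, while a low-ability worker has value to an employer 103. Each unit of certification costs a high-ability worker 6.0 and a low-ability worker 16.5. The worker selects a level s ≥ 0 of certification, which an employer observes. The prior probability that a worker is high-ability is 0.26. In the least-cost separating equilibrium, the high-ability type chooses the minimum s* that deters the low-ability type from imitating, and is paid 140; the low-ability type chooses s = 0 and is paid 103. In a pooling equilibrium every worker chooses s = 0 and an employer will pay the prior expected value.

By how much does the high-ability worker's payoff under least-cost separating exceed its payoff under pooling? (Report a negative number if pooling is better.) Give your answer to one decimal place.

13.9

Least-cost separating signal: s* solves 103 = 140 − 16.5·s*, so s* = (140 − 103)/16.5 ≈ 2.2424.
High-ability type's separating payoff: 140 − 6.0 × s* = 140 − 6.0 × (140 − 103)/16.5 = 140 − 222/16.5 ≈ 126.545.
Pooling payoff: 0.26 × 140 + 0.74 × 103 = 112.62.
Difference: 126.545 − 112.62 = 13.925, i.e. 13.9 to one decimal place.
The high-ability type prefers to separate.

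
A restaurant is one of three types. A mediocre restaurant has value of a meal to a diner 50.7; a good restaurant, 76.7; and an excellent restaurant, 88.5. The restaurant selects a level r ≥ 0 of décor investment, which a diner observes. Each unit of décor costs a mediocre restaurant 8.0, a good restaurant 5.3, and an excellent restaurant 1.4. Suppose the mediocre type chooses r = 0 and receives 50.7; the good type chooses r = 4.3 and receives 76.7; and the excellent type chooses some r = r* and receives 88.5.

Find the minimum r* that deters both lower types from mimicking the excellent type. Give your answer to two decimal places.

Good type (on-path payoff 76.7 − 5.3×4.3 = 53.91) won't mimic when 53.91 ≥ 88.5 − 5.3·r*, i.e. r* ≥ 6.53.
Mediocre type (on-path payoff 50.7) won't mimic when 50.7 ≥ 88.5 − 8.0·r*, i.e. r* ≥ 4.73.
Both must hold, so r* = max(4.73, 6.53) = 6.53. The good type's constraint binds.

6.53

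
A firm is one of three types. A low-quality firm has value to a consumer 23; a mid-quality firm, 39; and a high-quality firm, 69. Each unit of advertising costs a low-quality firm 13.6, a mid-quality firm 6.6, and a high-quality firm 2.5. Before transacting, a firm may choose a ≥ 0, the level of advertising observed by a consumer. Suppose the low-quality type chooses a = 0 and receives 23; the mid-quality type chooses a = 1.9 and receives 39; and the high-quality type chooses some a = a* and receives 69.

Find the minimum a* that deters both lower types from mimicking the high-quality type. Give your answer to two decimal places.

Mid-quality type (on-path payoff 39 − 6.6×1.9 = 26.46) won't mimic when 26.46 ≥ 69 − 6.6·a*, i.e. a* ≥ 6.45.
Low-quality type (on-path payoff 23) won't mimic when 23 ≥ 69 − 13.6·a*, i.e. a* ≥ 3.38.
Both must hold, so a* = max(3.38, 6.45) = 6.45. The mid-quality type's constraint binds.

6.45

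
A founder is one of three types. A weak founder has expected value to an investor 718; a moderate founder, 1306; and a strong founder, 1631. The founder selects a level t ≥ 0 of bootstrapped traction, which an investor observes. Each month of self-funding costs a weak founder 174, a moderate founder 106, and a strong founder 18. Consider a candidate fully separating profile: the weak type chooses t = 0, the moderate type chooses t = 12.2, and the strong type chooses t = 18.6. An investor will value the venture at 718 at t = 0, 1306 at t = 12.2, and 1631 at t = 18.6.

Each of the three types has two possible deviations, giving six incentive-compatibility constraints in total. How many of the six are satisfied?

Moderate (own payoff 1306 − 106×12.2 = 12.8): to t=0 gives 718 → profitable ✗; to t=18.6 gives 1631 − 106×18.6 = -340.6 → no gain ✓.
Weak (own payoff 718): to t=12.2 gives 1306 − 174×12.2 = -816.8 → no gain ✓; to t=18.6 gives 1631 − 174×18.6 = -1605.4 → no gain ✓.
Strong (own payoff 1631 − 18×18.6 = 1296.2): to t=0 gives 718 → no gain ✓; to t=12.2 gives 1306 − 18×12.2 = 1086.4 → no gain ✓.
5 of the 6 constraints hold; not an equilibrium.

5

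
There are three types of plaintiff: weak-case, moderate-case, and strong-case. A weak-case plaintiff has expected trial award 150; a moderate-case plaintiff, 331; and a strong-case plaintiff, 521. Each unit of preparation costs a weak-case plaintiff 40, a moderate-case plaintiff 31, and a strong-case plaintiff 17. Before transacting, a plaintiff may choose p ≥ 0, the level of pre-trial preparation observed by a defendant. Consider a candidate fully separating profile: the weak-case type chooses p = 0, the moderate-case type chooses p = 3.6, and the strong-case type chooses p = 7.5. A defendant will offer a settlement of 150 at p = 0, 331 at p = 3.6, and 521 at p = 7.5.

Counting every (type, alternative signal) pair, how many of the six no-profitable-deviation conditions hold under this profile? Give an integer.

3

Strong-case (own payoff 521 − 17×7.5 = 393.5): to p=0 gives 150 → no gain ✓; to p=3.6 gives 331 − 17×3.6 = 269.8 → no gain ✓.
Weak-case (own payoff 150): to p=3.6 gives 331 − 40×3.6 = 187 → profitable ✗; to p=7.5 gives 521 − 40×7.5 = 221 → profitable ✗.
Moderate-case (own payoff 331 − 31×3.6 = 219.4): to p=0 gives 150 → no gain ✓; to p=7.5 gives 521 − 31×7.5 = 288.5 → profitable ✗.
3 of the 6 constraints hold; not an equilibrium.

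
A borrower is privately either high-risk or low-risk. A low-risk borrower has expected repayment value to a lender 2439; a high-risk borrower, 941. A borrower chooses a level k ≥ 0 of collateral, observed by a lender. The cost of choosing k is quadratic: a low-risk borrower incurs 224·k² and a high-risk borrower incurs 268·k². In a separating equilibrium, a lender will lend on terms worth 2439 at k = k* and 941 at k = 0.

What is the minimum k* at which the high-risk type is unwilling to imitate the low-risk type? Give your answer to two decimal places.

2.36

The high-risk type at k = 0 receives 941; imitating at k* yields 2439 − 268·k*².
Indifference: 941 = 2439 − 268·k*², so k*² = (2439 − 941) / 268 ≈ 5.5896.
k* = √5.5896 ≈ 2.36.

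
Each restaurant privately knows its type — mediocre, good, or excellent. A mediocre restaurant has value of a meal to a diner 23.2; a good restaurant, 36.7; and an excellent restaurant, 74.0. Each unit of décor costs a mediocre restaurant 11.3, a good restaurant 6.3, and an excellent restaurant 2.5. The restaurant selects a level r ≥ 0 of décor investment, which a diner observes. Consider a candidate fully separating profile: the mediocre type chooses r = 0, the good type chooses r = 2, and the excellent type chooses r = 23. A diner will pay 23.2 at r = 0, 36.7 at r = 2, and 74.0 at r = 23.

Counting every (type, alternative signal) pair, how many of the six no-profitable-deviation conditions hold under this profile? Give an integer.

4

Excellent (own payoff 74.0 − 2.5×23 = 16.5): to r=0 gives 23.2 → profitable ✗; to r=2 gives 36.7 − 2.5×2 = 31.7 → profitable ✗.
Mediocre (own payoff 23.2): to r=2 gives 36.7 − 11.3×2 = 14.1 → no gain ✓; to r=23 gives 74.0 − 11.3×23 = -185.9 → no gain ✓.
Good (own payoff 36.7 − 6.3×2 = 24.1): to r=0 gives 23.2 → no gain ✓; to r=23 gives 74.0 − 6.3×23 = -70.9 → no gain ✓.
4 of the 6 constraints hold; not an equilibrium.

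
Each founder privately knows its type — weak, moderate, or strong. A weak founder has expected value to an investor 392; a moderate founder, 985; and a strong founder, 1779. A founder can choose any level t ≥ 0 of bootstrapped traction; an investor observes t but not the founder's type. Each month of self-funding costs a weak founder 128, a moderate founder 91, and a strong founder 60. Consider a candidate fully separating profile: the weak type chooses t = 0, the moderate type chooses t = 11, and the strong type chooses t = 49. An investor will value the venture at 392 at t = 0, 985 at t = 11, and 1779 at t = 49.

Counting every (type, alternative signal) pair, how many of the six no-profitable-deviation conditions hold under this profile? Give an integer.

3

Weak (own payoff 392): to t=11 gives 985 − 128×11 = -423 → no gain ✓; to t=49 gives 1779 − 128×49 = -4493 → no gain ✓.
Strong (own payoff 1779 − 60×49 = -1161): to t=0 gives 392 → profitable ✗; to t=11 gives 985 − 60×11 = 325 → profitable ✗.
Moderate (own payoff 985 − 91×11 = -16): to t=0 gives 392 → profitable ✗; to t=49 gives 1779 − 91×49 = -2680 → no gain ✓.
3 of the 6 constraints hold; not an equilibrium.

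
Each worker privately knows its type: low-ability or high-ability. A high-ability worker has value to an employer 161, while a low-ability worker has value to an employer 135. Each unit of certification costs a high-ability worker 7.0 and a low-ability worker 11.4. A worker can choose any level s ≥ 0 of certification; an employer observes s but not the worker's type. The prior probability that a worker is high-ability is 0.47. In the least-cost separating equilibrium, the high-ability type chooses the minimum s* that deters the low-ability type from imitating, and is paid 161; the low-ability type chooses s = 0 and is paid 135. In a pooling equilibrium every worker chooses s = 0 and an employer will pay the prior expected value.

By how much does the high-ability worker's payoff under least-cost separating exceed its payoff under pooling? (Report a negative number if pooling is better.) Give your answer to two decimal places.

Least-cost separating signal: s* solves 135 = 161 − 11.4·s*, so s* = (161 − 135)/11.4 ≈ 2.2807.
High-ability type's separating payoff: 161 − 7.0 × s* = 161 − 7.0 × (161 − 135)/11.4 = 161 − 182/11.4 ≈ 145.0351.
Pooling payoff: 0.47 × 161 + 0.53 × 135 = 147.22.
Difference: 145.0351 − 147.22 = -2.1849, i.e. -2.18 to two decimal places.
The high-ability type would prefer the pooling outcome.

-2.18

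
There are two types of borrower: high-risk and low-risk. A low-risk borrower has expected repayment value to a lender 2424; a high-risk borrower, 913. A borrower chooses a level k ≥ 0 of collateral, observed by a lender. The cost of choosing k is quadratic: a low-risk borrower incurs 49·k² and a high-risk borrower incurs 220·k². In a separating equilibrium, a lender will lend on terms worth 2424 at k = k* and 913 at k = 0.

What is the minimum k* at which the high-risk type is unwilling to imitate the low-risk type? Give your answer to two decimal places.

The high-risk type at k = 0 receives 913; imitating at k* yields 2424 − 220·k*².
Indifference: 913 = 2424 − 220·k*², so k*² = (2424 − 913) / 220 ≈ 6.8682.
k* = √6.8682 ≈ 2.62.

2.62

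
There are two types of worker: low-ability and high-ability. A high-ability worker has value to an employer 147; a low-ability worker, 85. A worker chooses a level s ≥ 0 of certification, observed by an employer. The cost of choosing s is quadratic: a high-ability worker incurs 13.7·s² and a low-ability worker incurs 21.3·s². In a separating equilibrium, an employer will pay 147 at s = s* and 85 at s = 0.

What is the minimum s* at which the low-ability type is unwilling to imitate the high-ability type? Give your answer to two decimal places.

The low-ability type at s = 0 receives 85; imitating at s* yields 147 − 21.3·s*².
Indifference: 85 = 147 − 21.3·s*², so s*² = (147 − 85) / 21.3 ≈ 2.9108.
s* = √2.9108 ≈ 1.71.

1.71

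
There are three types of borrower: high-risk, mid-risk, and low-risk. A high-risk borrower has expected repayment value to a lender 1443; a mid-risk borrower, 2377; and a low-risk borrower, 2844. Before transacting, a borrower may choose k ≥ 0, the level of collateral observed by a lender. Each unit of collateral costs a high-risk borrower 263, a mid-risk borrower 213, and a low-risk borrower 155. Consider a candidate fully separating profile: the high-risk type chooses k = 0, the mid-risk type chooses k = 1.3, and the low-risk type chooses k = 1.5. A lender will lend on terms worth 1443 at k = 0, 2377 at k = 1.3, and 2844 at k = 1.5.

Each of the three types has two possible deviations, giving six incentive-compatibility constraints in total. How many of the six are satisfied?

High-risk (own payoff 1443): to k=1.3 gives 2377 − 263×1.3 = 2035.1 → profitable ✗; to k=1.5 gives 2844 − 263×1.5 = 2449.5 → profitable ✗.
Low-risk (own payoff 2844 − 155×1.5 = 2611.5): to k=0 gives 1443 → no gain ✓; to k=1.3 gives 2377 − 155×1.3 = 2175.5 → no gain ✓.
Mid-risk (own payoff 2377 − 213×1.3 = 2100.1): to k=0 gives 1443 → no gain ✓; to k=1.5 gives 2844 − 213×1.5 = 2524.5 → profitable ✗.
3 of the 6 constraints hold; not an equilibrium.

3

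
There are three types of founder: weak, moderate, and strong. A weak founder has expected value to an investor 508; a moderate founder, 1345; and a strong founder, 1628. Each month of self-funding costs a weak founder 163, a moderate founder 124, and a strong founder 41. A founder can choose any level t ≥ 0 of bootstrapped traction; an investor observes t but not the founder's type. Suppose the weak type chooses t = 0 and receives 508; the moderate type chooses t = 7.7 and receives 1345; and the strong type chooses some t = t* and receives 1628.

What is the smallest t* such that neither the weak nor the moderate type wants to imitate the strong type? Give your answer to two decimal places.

Moderate type (on-path payoff 1345 − 124×7.7 = 390.2) won't mimic when 390.2 ≥ 1628 − 124·t*, i.e. t* ≥ 9.98.
Weak type (on-path payoff 508) won't mimic when 508 ≥ 1628 − 163·t*, i.e. t* ≥ 6.87.
Both must hold, so t* = max(6.87, 9.98) = 9.98. The moderate type's constraint binds.

9.98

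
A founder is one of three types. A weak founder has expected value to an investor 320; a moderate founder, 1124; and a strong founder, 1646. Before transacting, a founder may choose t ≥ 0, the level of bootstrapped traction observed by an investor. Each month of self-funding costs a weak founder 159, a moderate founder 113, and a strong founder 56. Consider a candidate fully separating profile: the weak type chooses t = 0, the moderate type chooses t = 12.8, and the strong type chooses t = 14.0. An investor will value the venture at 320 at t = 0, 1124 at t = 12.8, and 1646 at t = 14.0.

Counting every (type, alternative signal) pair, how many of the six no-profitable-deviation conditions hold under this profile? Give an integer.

4

Weak (own payoff 320): to t=12.8 gives 1124 − 159×12.8 = -911.2 → no gain ✓; to t=14.0 gives 1646 − 159×14.0 = -580 → no gain ✓.
Strong (own payoff 1646 − 56×14.0 = 862): to t=0 gives 320 → no gain ✓; to t=12.8 gives 1124 − 56×12.8 = 407.2 → no gain ✓.
Moderate (own payoff 1124 − 113×12.8 = -322.4): to t=0 gives 320 → profitable ✗; to t=14.0 gives 1646 − 113×14.0 = 64 → profitable ✗.
4 of the 6 constraints hold; not an equilibrium.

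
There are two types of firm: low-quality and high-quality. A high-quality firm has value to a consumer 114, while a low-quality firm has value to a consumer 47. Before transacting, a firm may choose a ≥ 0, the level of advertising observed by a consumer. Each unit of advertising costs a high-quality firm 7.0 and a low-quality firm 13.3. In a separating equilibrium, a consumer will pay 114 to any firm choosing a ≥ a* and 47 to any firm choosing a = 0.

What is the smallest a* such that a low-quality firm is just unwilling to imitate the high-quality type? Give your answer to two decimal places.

5.04

A low-quality firm choosing a = 0 receives 47.
Imitating at a* instead would pay 114 at cost 13.3·a*, netting 114 − 13.3·a*.
Indifference: 47 = 114 − 13.3·a*, so a* = (114 − 47) / 13.3 ≈ 5.04.
At a* the low-quality type's incentive constraint just binds; the high-quality type strictly prefers a* since its per-unit cost is lower.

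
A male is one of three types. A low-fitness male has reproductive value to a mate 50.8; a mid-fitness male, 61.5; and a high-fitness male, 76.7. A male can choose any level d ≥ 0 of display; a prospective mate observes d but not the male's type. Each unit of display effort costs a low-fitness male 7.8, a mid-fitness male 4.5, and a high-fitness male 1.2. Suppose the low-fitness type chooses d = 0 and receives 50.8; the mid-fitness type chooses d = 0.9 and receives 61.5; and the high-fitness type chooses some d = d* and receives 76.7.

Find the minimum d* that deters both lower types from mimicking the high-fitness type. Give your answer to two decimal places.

Mid-fitness type (on-path payoff 61.5 − 4.5×0.9 = 57.45) won't mimic when 57.45 ≥ 76.7 − 4.5·d*, i.e. d* ≥ 4.28.
Low-fitness type (on-path payoff 50.8) won't mimic when 50.8 ≥ 76.7 − 7.8·d*, i.e. d* ≥ 3.32.
Both must hold, so d* = max(3.32, 4.28) = 4.28. The mid-fitness type's constraint binds.

4.28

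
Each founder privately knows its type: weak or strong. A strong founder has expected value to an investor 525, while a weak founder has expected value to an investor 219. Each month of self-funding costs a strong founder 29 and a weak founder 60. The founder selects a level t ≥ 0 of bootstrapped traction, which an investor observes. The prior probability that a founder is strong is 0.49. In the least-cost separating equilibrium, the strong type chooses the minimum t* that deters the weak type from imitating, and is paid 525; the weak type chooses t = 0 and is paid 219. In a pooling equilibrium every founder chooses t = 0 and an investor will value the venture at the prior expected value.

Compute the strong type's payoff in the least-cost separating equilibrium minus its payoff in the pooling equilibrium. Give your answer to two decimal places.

8.16

Least-cost separating signal: t* solves 219 = 525 − 60·t*, so t* = (525 − 219)/60 = 5.1.
Strong type's separating payoff: 525 − 29 × t* = 525 − 29 × (525 − 219)/60 = 525 − 8874/60 = 377.1.
Pooling payoff: 0.49 × 525 + 0.51 × 219 = 368.94.
Difference: 377.1 − 368.94 = 8.16.
The strong type prefers to separate.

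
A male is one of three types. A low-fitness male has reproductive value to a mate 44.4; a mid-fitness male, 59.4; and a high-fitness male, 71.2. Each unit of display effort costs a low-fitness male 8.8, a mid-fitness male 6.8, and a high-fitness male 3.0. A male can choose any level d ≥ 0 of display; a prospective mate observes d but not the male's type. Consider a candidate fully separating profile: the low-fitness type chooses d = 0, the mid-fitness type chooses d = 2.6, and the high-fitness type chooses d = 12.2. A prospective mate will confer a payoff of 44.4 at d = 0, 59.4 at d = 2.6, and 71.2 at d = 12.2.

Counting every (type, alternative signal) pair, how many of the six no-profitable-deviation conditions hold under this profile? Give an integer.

3

High-fitness (own payoff 71.2 − 3.0×12.2 = 34.6): to d=0 gives 44.4 → profitable ✗; to d=2.6 gives 59.4 − 3.0×2.6 = 51.6 → profitable ✗.
Low-fitness (own payoff 44.4): to d=2.6 gives 59.4 − 8.8×2.6 = 36.52 → no gain ✓; to d=12.2 gives 71.2 − 8.8×12.2 = -36.16 → no gain ✓.
Mid-fitness (own payoff 59.4 − 6.8×2.6 = 41.72): to d=0 gives 44.4 → profitable ✗; to d=12.2 gives 71.2 − 6.8×12.2 = -11.76 → no gain ✓.
3 of the 6 constraints hold; not an equilibrium.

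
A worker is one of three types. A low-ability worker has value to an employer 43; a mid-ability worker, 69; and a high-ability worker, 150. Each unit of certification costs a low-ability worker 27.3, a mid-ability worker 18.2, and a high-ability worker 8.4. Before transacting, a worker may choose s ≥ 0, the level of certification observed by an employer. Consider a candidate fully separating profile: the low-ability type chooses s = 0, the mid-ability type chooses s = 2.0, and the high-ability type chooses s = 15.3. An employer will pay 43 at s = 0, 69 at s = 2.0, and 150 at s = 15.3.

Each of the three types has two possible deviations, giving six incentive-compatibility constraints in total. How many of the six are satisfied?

Low-ability (own payoff 43): to s=2.0 gives 69 − 27.3×2.0 = 14.4 → no gain ✓; to s=15.3 gives 150 − 27.3×15.3 = -267.69 → no gain ✓.
Mid-ability (own payoff 69 − 18.2×2.0 = 32.6): to s=0 gives 43 → profitable ✗; to s=15.3 gives 150 − 18.2×15.3 = -128.46 → no gain ✓.
High-ability (own payoff 150 − 8.4×15.3 = 21.48): to s=0 gives 43 → profitable ✗; to s=2.0 gives 69 − 8.4×2.0 = 52.2 → profitable ✗.
3 of the 6 constraints hold; not an equilibrium.

3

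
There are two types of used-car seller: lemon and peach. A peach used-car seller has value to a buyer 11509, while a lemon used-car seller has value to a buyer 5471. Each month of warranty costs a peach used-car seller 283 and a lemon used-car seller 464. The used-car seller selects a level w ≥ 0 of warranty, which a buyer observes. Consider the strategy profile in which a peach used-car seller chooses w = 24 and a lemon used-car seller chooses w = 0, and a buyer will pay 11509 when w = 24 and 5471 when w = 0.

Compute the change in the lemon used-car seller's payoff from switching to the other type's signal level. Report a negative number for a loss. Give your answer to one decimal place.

Playing w = 0 the lemon used-car seller receives 5471.
Deviating to w = 24 brings payment 11509 at cost 464 × 24 = 11136, netting 373.
Gain from deviating: 373 − 5471 = -5098.0.
The gain is negative, so the lemon type's incentive-compatibility constraint is satisfied.

-5098.0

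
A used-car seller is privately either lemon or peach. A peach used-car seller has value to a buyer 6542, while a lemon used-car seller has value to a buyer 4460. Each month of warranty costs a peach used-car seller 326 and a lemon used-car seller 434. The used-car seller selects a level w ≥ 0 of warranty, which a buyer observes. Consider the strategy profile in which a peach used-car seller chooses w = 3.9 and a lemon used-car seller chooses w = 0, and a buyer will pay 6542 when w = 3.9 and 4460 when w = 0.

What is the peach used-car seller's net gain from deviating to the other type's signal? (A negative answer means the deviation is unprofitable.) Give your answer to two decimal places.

-810.60

Playing w = 3.9 the peach used-car seller receives 6542 − 326 × 3.9 = 5270.6.
Deviating to w = 0 yields 4460 instead.
Gain from deviating: 4460 − 5270.6 = -810.60.
The gain is negative, so the peach type's incentive-compatibility constraint is satisfied.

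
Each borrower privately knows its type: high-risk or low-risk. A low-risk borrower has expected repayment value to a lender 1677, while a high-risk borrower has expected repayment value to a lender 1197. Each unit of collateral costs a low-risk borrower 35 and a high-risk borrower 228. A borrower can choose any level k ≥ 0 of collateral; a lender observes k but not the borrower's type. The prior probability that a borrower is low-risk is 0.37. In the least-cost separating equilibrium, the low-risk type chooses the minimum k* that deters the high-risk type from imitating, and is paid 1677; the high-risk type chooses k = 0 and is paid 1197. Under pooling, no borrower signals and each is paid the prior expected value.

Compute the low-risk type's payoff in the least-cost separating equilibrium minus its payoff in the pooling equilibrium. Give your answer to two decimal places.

Least-cost separating signal: k* solves 1197 = 1677 − 228·k*, so k* = (1677 − 1197)/228 ≈ 2.1053.
Low-risk type's separating payoff: 1677 − 35 × k* = 1677 − 35 × (1677 − 1197)/228 = 1677 − 16800/228 ≈ 1603.3158.
Pooling payoff: 0.37 × 1677 + 0.63 × 1197 = 1374.6.
Difference: 1603.3158 − 1374.6 = 228.7158, i.e. 228.72 to two decimal places.
The low-risk type prefers to separate.

228.72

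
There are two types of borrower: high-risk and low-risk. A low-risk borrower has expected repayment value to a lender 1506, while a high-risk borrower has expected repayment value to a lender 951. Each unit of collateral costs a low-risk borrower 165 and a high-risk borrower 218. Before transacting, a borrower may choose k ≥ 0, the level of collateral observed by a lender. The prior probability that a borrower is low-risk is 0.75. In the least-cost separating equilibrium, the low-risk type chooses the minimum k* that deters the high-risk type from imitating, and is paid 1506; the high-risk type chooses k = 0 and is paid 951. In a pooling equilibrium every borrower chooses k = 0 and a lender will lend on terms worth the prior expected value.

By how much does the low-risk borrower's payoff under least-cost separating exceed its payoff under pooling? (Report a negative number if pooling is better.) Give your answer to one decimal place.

-281.3

Least-cost separating signal: k* solves 951 = 1506 − 218·k*, so k* = (1506 − 951)/218 ≈ 2.5459.
Low-risk type's separating payoff: 1506 − 165 × k* = 1506 − 165 × (1506 − 951)/218 = 1506 − 91575/218 ≈ 1085.931.
Pooling payoff: 0.75 × 1506 + 0.25 × 951 = 1367.25.
Difference: 1085.931 − 1367.25 = -281.319, i.e. -281.3 to one decimal place.
The low-risk type would prefer the pooling outcome.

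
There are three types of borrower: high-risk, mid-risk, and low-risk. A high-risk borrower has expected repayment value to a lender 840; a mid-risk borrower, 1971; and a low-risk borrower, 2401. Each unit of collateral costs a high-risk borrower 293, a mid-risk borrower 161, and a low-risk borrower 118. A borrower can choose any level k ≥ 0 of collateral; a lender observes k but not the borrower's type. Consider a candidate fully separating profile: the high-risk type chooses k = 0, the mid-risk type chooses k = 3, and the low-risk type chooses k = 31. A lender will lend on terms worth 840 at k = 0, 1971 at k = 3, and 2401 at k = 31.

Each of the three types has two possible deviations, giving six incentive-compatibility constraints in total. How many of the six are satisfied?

3

Low-risk (own payoff 2401 − 118×31 = -1257): to k=0 gives 840 → profitable ✗; to k=3 gives 1971 − 118×3 = 1617 → profitable ✗.
Mid-risk (own payoff 1971 − 161×3 = 1488): to k=0 gives 840 → no gain ✓; to k=31 gives 2401 − 161×31 = -2590 → no gain ✓.
High-risk (own payoff 840): to k=3 gives 1971 − 293×3 = 1092 → profitable ✗; to k=31 gives 2401 − 293×31 = -6682 → no gain ✓.
3 of the 6 constraints hold; not an equilibrium.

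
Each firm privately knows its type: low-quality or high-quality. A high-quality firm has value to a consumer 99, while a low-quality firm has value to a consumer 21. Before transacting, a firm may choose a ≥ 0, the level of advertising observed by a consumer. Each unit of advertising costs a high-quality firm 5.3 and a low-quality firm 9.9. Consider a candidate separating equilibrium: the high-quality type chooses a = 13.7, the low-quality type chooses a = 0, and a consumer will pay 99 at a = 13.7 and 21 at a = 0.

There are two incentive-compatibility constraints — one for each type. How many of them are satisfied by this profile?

2

Low-quality type: stay at 0 → 21; mimic → 99 − 9.9 × 13.7 = -36.63. IC holds (21 ≥ -36.63).
High-quality type: signal → 99 − 5.3 × 13.7 = 26.39; deviate to 0 → 21. IC holds (26.39 ≥ 21).
2 of 2 constraints hold, so this is a separating equilibrium.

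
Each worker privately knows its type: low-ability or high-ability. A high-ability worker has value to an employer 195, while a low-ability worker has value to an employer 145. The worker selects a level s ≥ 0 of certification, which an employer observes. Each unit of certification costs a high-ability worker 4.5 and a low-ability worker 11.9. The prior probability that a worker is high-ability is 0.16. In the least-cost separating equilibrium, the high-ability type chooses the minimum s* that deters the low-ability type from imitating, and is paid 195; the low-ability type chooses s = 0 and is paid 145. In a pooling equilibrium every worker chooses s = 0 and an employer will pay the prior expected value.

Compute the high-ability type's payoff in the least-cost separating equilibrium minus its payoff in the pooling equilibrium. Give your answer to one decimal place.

Least-cost separating signal: s* solves 145 = 195 − 11.9·s*, so s* = (195 − 145)/11.9 ≈ 4.2017.
High-ability type's separating payoff: 195 − 4.5 × s* = 195 − 4.5 × (195 − 145)/11.9 = 195 − 225/11.9 ≈ 176.092.
Pooling payoff: 0.16 × 195 + 0.84 × 145 = 153.
Difference: 176.092 − 153 = 23.092, i.e. 23.1 to one decimal place.
The high-ability type prefers to separate.

23.1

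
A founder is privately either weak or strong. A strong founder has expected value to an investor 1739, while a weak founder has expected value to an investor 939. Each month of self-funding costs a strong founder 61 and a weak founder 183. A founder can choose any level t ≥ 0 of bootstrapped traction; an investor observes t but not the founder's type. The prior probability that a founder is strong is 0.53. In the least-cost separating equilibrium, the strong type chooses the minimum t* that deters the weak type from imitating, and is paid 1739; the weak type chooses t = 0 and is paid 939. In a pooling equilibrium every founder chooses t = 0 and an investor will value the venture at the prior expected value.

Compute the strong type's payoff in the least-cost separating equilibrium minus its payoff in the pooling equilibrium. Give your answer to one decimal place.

109.3

Least-cost separating signal: t* solves 939 = 1739 − 183·t*, so t* = (1739 − 939)/183 ≈ 4.3716.
Strong type's separating payoff: 1739 − 61 × t* = 1739 − 61 × (1739 − 939)/183 = 1739 − 48800/183 ≈ 1472.333.
Pooling payoff: 0.53 × 1739 + 0.47 × 939 = 1363.
Difference: 1472.333 − 1363 = 109.333, i.e. 109.3 to one decimal place.
The strong type prefers to separate.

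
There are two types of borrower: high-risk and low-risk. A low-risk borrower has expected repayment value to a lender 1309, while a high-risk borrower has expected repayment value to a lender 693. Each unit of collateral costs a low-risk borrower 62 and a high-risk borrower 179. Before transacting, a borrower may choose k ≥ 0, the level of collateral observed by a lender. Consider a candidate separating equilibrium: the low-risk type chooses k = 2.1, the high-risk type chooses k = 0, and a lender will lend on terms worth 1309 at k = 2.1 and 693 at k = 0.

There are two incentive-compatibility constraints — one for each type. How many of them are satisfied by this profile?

1

High-risk type: stay at 0 → 693; mimic → 1309 − 179 × 2.1 = 933.1. IC fails (693 < 933.1).
Low-risk type: signal → 1309 − 62 × 2.1 = 1178.8; deviate to 0 → 693. IC holds (1178.8 ≥ 693).
1 of 2 constraints hold, so this profile is not an equilibrium.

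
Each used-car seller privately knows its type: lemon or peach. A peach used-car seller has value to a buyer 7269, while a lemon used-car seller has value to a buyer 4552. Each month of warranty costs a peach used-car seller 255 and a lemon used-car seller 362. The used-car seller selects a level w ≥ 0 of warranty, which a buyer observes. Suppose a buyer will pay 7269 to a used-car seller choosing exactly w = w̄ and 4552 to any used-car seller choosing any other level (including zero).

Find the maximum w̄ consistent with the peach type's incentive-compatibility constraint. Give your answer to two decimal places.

Choosing w̄ yields the peach type 7269 − 255·w̄; choosing zero yields 4552.
The peach type is indifferent at 7269 − 255·w̄ = 4552, i.e. w̄ = (7269 − 4552) / 255 ≈ 10.65.
For any w̄ above 10.65 the peach type would rather pool at zero, so separation collapses.

10.65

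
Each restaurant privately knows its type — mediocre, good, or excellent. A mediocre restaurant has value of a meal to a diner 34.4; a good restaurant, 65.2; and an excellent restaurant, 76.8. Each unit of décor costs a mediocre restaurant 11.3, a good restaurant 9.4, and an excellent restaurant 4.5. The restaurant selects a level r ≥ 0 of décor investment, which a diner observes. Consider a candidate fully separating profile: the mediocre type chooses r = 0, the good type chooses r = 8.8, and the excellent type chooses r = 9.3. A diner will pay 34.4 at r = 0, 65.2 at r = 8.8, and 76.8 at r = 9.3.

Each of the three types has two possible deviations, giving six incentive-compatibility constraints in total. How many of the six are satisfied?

Good (own payoff 65.2 − 9.4×8.8 = -17.52): to r=0 gives 34.4 → profitable ✗; to r=9.3 gives 76.8 − 9.4×9.3 = -10.62 → profitable ✗.
Excellent (own payoff 76.8 − 4.5×9.3 = 34.95): to r=0 gives 34.4 → no gain ✓; to r=8.8 gives 65.2 − 4.5×8.8 = 25.6 → no gain ✓.
Mediocre (own payoff 34.4): to r=8.8 gives 65.2 − 11.3×8.8 = -34.24 → no gain ✓; to r=9.3 gives 76.8 − 11.3×9.3 = -28.29 → no gain ✓.
4 of the 6 constraints hold; not an equilibrium.

4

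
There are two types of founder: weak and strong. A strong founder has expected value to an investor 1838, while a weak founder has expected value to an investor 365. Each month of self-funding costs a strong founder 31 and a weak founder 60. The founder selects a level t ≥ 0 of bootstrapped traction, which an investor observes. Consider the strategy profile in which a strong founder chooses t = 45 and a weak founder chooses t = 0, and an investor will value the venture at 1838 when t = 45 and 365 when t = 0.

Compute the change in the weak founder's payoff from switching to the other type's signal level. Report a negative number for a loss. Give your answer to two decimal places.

Playing t = 0 the weak founder receives 365.
Deviating to t = 45 brings payment 1838 at cost 60 × 45 = 2700, netting -862.
Gain from deviating: -862 − 365 = -1227.00.
The gain is negative, so the weak type's incentive-compatibility constraint is satisfied.

-1227.00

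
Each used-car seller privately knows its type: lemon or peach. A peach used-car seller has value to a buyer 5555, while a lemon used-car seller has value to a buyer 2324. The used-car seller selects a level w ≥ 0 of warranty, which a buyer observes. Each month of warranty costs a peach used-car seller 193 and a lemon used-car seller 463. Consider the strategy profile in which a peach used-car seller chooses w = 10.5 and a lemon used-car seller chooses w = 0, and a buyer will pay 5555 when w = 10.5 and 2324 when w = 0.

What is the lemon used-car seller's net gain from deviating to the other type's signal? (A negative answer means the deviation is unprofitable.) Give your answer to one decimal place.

-1630.5

Playing w = 0 the lemon used-car seller receives 2324.
Deviating to w = 10.5 brings payment 5555 at cost 463 × 10.5 = 4861.5, netting 693.5.
Gain from deviating: 693.5 − 2324 = -1630.5.
The gain is negative, so the lemon type's incentive-compatibility constraint is satisfied.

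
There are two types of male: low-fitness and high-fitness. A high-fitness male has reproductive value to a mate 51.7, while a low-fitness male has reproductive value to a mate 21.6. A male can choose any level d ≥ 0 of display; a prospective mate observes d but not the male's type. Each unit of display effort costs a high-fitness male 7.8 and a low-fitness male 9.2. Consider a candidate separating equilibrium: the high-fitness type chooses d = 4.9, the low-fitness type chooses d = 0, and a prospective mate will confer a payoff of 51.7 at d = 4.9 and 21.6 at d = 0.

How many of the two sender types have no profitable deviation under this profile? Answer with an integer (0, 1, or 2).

1

High-fitness type: signal → 51.7 − 7.8 × 4.9 = 13.48; deviate to 0 → 21.6. IC fails (13.48 < 21.6).
Low-fitness type: stay at 0 → 21.6; mimic → 51.7 − 9.2 × 4.9 = 6.62. IC holds (21.6 ≥ 6.62).
1 of 2 constraints hold, so this profile is not an equilibrium.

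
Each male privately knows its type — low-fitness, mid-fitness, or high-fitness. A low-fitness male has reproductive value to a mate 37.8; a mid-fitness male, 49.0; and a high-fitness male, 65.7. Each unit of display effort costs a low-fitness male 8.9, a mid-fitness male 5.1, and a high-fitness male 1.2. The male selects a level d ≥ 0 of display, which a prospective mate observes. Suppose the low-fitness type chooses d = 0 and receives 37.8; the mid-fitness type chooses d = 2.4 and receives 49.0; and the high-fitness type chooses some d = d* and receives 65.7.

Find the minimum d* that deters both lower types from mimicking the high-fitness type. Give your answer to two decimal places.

Mid-fitness type (on-path payoff 49.0 − 5.1×2.4 = 36.76) won't mimic when 36.76 ≥ 65.7 − 5.1·d*, i.e. d* ≥ 5.67.
Low-fitness type (on-path payoff 37.8) won't mimic when 37.8 ≥ 65.7 − 8.9·d*, i.e. d* ≥ 3.13.
Both must hold, so d* = max(3.13, 5.67) = 5.67. The mid-fitness type's constraint binds.

5.67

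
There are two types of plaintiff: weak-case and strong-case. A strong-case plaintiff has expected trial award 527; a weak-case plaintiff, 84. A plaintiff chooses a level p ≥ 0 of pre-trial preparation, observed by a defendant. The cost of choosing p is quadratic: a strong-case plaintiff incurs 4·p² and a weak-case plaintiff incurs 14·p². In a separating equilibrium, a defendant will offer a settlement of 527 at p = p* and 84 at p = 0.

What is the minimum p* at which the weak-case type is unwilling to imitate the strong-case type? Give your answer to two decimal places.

5.63

The weak-case type at p = 0 receives 84; imitating at p* yields 527 − 14·p*².
Indifference: 84 = 527 − 14·p*², so p*² = (527 − 84) / 14 ≈ 31.6429.
p* = √31.6429 ≈ 5.63.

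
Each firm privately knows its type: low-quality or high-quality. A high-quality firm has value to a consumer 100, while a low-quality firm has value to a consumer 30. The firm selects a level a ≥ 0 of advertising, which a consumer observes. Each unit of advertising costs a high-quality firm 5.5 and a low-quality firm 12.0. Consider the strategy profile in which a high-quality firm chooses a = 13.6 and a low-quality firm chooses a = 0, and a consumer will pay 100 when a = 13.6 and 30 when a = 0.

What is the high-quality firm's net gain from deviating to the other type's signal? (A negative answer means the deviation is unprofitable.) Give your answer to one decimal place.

4.8

Playing a = 13.6 the high-quality firm receives 100 − 5.5 × 13.6 = 25.2.
Deviating to a = 0 yields 30 instead.
Gain from deviating: 30 − 25.2 = 4.8.
The gain is positive, so the high-quality type's incentive-compatibility constraint is violated — this profile is not a separating equilibrium.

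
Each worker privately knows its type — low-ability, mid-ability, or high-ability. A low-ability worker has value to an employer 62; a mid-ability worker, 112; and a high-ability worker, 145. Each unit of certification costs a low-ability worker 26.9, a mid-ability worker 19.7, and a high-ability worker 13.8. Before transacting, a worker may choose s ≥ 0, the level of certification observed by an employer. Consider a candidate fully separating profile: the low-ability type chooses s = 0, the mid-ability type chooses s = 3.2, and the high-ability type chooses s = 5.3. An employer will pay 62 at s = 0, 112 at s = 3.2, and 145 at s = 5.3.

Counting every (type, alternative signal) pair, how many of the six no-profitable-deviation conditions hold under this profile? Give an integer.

High-ability (own payoff 145 − 13.8×5.3 = 71.86): to s=0 gives 62 → no gain ✓; to s=3.2 gives 112 − 13.8×3.2 = 67.84 → no gain ✓.
Low-ability (own payoff 62): to s=3.2 gives 112 − 26.9×3.2 = 25.92 → no gain ✓; to s=5.3 gives 145 − 26.9×5.3 = 2.43 → no gain ✓.
Mid-ability (own payoff 112 − 19.7×3.2 = 48.96): to s=0 gives 62 → profitable ✗; to s=5.3 gives 145 − 19.7×5.3 = 40.59 → no gain ✓.
5 of the 6 constraints hold; not an equilibrium.

5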